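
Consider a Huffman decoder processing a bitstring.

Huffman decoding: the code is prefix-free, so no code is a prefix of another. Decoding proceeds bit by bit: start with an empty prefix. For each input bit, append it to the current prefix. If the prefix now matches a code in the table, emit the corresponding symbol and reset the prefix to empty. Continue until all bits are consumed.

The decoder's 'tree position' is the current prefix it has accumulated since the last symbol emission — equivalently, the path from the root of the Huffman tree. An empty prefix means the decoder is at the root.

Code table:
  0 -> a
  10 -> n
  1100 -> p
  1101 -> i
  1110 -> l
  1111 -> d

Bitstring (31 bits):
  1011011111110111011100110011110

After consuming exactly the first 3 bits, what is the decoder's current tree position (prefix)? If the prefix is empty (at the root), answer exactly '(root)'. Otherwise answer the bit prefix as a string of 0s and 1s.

Bit 0: prefix='1' (no match yet)
Bit 1: prefix='10' -> emit 'n', reset
Bit 2: prefix='1' (no match yet)

Answer: 1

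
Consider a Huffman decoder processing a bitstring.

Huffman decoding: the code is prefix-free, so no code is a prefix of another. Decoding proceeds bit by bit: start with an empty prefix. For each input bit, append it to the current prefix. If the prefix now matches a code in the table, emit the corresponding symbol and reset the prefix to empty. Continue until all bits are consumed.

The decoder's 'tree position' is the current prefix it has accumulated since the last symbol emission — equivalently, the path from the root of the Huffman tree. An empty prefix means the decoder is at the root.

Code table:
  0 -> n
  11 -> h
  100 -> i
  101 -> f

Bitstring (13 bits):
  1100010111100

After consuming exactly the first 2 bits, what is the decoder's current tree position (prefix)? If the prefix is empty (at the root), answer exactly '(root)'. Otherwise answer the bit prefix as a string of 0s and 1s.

Bit 0: prefix='1' (no match yet)
Bit 1: prefix='11' -> emit 'h', reset

Answer: (root)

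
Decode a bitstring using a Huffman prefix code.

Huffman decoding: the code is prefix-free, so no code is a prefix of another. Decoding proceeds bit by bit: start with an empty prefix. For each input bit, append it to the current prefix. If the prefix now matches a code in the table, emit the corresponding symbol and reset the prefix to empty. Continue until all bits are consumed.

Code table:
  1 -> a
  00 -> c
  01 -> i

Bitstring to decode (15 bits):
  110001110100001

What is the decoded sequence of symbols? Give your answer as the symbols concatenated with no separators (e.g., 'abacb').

Answer: aaciaaicca

Derivation:
Bit 0: prefix='1' -> emit 'a', reset
Bit 1: prefix='1' -> emit 'a', reset
Bit 2: prefix='0' (no match yet)
Bit 3: prefix='00' -> emit 'c', reset
Bit 4: prefix='0' (no match yet)
Bit 5: prefix='01' -> emit 'i', reset
Bit 6: prefix='1' -> emit 'a', reset
Bit 7: prefix='1' -> emit 'a', reset
Bit 8: prefix='0' (no match yet)
Bit 9: prefix='01' -> emit 'i', reset
Bit 10: prefix='0' (no match yet)
Bit 11: prefix='00' -> emit 'c', reset
Bit 12: prefix='0' (no match yet)
Bit 13: prefix='00' -> emit 'c', reset
Bit 14: prefix='1' -> emit 'a', reset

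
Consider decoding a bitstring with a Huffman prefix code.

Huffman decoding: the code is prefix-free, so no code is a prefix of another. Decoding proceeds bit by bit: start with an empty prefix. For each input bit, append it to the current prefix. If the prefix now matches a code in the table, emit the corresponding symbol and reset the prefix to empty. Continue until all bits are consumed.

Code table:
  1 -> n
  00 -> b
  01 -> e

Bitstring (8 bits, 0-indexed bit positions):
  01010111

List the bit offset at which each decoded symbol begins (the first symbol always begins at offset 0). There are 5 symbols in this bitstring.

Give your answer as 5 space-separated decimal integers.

Bit 0: prefix='0' (no match yet)
Bit 1: prefix='01' -> emit 'e', reset
Bit 2: prefix='0' (no match yet)
Bit 3: prefix='01' -> emit 'e', reset
Bit 4: prefix='0' (no match yet)
Bit 5: prefix='01' -> emit 'e', reset
Bit 6: prefix='1' -> emit 'n', reset
Bit 7: prefix='1' -> emit 'n', reset

Answer: 0 2 4 6 7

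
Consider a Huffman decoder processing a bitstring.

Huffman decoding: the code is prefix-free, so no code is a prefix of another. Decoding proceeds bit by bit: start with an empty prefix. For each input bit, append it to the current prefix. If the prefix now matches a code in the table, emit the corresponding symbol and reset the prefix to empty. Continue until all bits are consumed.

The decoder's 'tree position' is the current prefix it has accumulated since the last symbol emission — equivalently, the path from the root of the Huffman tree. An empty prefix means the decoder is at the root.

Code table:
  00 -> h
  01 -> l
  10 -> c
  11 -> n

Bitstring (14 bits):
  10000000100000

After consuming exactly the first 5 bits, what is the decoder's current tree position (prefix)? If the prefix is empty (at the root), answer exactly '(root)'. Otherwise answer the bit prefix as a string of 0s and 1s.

Bit 0: prefix='1' (no match yet)
Bit 1: prefix='10' -> emit 'c', reset
Bit 2: prefix='0' (no match yet)
Bit 3: prefix='00' -> emit 'h', reset
Bit 4: prefix='0' (no match yet)

Answer: 0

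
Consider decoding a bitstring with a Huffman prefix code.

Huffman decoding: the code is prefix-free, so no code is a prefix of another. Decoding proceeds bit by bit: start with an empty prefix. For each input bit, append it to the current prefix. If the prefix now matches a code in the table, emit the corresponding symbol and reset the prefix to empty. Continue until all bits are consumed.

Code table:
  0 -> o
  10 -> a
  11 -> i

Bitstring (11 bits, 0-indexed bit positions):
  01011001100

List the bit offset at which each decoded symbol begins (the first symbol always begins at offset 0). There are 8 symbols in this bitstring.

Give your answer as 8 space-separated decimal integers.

Answer: 0 1 3 5 6 7 9 10

Derivation:
Bit 0: prefix='0' -> emit 'o', reset
Bit 1: prefix='1' (no match yet)
Bit 2: prefix='10' -> emit 'a', reset
Bit 3: prefix='1' (no match yet)
Bit 4: prefix='11' -> emit 'i', reset
Bit 5: prefix='0' -> emit 'o', reset
Bit 6: prefix='0' -> emit 'o', reset
Bit 7: prefix='1' (no match yet)
Bit 8: prefix='11' -> emit 'i', reset
Bit 9: prefix='0' -> emit 'o', reset
Bit 10: prefix='0' -> emit 'o', reset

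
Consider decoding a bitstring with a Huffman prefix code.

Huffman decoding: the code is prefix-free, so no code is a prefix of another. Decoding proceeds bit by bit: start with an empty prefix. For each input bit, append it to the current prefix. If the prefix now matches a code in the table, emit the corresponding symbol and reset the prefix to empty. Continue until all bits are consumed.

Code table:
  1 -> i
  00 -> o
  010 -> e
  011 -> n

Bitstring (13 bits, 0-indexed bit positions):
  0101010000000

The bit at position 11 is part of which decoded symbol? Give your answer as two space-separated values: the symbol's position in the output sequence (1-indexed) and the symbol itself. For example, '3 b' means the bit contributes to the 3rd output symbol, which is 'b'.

Answer: 6 o

Derivation:
Bit 0: prefix='0' (no match yet)
Bit 1: prefix='01' (no match yet)
Bit 2: prefix='010' -> emit 'e', reset
Bit 3: prefix='1' -> emit 'i', reset
Bit 4: prefix='0' (no match yet)
Bit 5: prefix='01' (no match yet)
Bit 6: prefix='010' -> emit 'e', reset
Bit 7: prefix='0' (no match yet)
Bit 8: prefix='00' -> emit 'o', reset
Bit 9: prefix='0' (no match yet)
Bit 10: prefix='00' -> emit 'o', reset
Bit 11: prefix='0' (no match yet)
Bit 12: prefix='00' -> emit 'o', reset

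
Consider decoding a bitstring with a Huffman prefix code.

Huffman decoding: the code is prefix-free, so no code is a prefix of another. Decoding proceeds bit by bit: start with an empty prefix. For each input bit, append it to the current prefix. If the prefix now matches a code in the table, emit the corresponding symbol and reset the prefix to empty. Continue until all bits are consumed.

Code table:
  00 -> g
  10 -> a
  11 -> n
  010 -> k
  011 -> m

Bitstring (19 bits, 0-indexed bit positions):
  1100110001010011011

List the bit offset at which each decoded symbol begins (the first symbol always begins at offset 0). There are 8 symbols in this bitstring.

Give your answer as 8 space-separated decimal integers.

Bit 0: prefix='1' (no match yet)
Bit 1: prefix='11' -> emit 'n', reset
Bit 2: prefix='0' (no match yet)
Bit 3: prefix='00' -> emit 'g', reset
Bit 4: prefix='1' (no match yet)
Bit 5: prefix='11' -> emit 'n', reset
Bit 6: prefix='0' (no match yet)
Bit 7: prefix='00' -> emit 'g', reset
Bit 8: prefix='0' (no match yet)
Bit 9: prefix='01' (no match yet)
Bit 10: prefix='010' -> emit 'k', reset
Bit 11: prefix='1' (no match yet)
Bit 12: prefix='10' -> emit 'a', reset
Bit 13: prefix='0' (no match yet)
Bit 14: prefix='01' (no match yet)
Bit 15: prefix='011' -> emit 'm', reset
Bit 16: prefix='0' (no match yet)
Bit 17: prefix='01' (no match yet)
Bit 18: prefix='011' -> emit 'm', reset

Answer: 0 2 4 6 8 11 13 16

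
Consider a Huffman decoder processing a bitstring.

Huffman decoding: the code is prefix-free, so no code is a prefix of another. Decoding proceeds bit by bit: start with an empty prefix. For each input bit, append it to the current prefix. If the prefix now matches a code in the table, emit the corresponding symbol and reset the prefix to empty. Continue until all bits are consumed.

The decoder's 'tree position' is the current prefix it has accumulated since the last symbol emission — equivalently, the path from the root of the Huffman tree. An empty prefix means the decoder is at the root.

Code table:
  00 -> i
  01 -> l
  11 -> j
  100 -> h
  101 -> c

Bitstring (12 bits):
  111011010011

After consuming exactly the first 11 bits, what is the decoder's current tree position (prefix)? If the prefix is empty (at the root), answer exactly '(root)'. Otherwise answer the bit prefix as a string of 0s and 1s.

Bit 0: prefix='1' (no match yet)
Bit 1: prefix='11' -> emit 'j', reset
Bit 2: prefix='1' (no match yet)
Bit 3: prefix='10' (no match yet)
Bit 4: prefix='101' -> emit 'c', reset
Bit 5: prefix='1' (no match yet)
Bit 6: prefix='10' (no match yet)
Bit 7: prefix='101' -> emit 'c', reset
Bit 8: prefix='0' (no match yet)
Bit 9: prefix='00' -> emit 'i', reset
Bit 10: prefix='1' (no match yet)

Answer: 1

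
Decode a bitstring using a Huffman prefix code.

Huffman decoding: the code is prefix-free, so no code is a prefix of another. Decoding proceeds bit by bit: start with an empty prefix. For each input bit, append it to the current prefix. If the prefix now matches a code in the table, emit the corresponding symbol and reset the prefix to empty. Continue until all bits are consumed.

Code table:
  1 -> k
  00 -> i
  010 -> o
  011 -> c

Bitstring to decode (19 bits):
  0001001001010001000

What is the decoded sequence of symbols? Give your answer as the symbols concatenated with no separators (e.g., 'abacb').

Answer: ioookioi

Derivation:
Bit 0: prefix='0' (no match yet)
Bit 1: prefix='00' -> emit 'i', reset
Bit 2: prefix='0' (no match yet)
Bit 3: prefix='01' (no match yet)
Bit 4: prefix='010' -> emit 'o', reset
Bit 5: prefix='0' (no match yet)
Bit 6: prefix='01' (no match yet)
Bit 7: prefix='010' -> emit 'o', reset
Bit 8: prefix='0' (no match yet)
Bit 9: prefix='01' (no match yet)
Bit 10: prefix='010' -> emit 'o', reset
Bit 11: prefix='1' -> emit 'k', reset
Bit 12: prefix='0' (no match yet)
Bit 13: prefix='00' -> emit 'i', reset
Bit 14: prefix='0' (no match yet)
Bit 15: prefix='01' (no match yet)
Bit 16: prefix='010' -> emit 'o', reset
Bit 17: prefix='0' (no match yet)
Bit 18: prefix='00' -> emit 'i', reset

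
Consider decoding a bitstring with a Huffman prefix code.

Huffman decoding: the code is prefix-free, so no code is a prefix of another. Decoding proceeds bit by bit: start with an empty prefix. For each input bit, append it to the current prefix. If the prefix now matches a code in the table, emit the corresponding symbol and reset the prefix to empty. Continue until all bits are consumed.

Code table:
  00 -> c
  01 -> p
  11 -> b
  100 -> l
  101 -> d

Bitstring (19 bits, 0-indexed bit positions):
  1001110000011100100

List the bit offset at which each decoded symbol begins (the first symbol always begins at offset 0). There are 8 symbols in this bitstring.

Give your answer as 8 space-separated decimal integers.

Answer: 0 3 5 8 10 12 14 16

Derivation:
Bit 0: prefix='1' (no match yet)
Bit 1: prefix='10' (no match yet)
Bit 2: prefix='100' -> emit 'l', reset
Bit 3: prefix='1' (no match yet)
Bit 4: prefix='11' -> emit 'b', reset
Bit 5: prefix='1' (no match yet)
Bit 6: prefix='10' (no match yet)
Bit 7: prefix='100' -> emit 'l', reset
Bit 8: prefix='0' (no match yet)
Bit 9: prefix='00' -> emit 'c', reset
Bit 10: prefix='0' (no match yet)
Bit 11: prefix='01' -> emit 'p', reset
Bit 12: prefix='1' (no match yet)
Bit 13: prefix='11' -> emit 'b', reset
Bit 14: prefix='0' (no match yet)
Bit 15: prefix='00' -> emit 'c', reset
Bit 16: prefix='1' (no match yet)
Bit 17: prefix='10' (no match yet)
Bit 18: prefix='100' -> emit 'l', reset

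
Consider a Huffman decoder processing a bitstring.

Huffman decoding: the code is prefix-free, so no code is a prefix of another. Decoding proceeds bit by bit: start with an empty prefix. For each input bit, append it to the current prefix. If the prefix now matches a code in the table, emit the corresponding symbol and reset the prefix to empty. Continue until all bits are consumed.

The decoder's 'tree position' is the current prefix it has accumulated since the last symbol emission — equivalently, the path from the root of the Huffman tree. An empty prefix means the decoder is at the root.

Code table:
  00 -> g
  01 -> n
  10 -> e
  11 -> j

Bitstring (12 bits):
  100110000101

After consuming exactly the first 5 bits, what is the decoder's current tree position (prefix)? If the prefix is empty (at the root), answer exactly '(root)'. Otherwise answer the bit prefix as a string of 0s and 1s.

Answer: 1

Derivation:
Bit 0: prefix='1' (no match yet)
Bit 1: prefix='10' -> emit 'e', reset
Bit 2: prefix='0' (no match yet)
Bit 3: prefix='01' -> emit 'n', reset
Bit 4: prefix='1' (no match yet)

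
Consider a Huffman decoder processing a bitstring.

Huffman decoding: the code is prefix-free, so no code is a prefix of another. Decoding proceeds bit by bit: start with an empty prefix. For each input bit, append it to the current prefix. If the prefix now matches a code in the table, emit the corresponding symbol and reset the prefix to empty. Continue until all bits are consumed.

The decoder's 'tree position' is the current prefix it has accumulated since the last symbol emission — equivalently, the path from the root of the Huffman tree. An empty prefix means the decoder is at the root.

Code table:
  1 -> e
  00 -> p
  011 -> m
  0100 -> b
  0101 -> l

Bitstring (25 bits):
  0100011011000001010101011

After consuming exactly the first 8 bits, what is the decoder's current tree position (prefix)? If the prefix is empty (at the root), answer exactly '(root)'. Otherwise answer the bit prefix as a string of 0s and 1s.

Bit 0: prefix='0' (no match yet)
Bit 1: prefix='01' (no match yet)
Bit 2: prefix='010' (no match yet)
Bit 3: prefix='0100' -> emit 'b', reset
Bit 4: prefix='0' (no match yet)
Bit 5: prefix='01' (no match yet)
Bit 6: prefix='011' -> emit 'm', reset
Bit 7: prefix='0' (no match yet)

Answer: 0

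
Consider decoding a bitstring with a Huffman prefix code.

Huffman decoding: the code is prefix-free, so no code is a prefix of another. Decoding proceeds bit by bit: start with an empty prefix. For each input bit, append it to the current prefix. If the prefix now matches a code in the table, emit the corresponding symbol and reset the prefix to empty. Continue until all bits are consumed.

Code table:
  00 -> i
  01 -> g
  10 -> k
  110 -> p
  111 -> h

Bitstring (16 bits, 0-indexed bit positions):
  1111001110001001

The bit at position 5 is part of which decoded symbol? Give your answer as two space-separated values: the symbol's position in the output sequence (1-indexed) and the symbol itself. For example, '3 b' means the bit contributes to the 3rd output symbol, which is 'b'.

Bit 0: prefix='1' (no match yet)
Bit 1: prefix='11' (no match yet)
Bit 2: prefix='111' -> emit 'h', reset
Bit 3: prefix='1' (no match yet)
Bit 4: prefix='10' -> emit 'k', reset
Bit 5: prefix='0' (no match yet)
Bit 6: prefix='01' -> emit 'g', reset
Bit 7: prefix='1' (no match yet)
Bit 8: prefix='11' (no match yet)
Bit 9: prefix='110' -> emit 'p', reset

Answer: 3 g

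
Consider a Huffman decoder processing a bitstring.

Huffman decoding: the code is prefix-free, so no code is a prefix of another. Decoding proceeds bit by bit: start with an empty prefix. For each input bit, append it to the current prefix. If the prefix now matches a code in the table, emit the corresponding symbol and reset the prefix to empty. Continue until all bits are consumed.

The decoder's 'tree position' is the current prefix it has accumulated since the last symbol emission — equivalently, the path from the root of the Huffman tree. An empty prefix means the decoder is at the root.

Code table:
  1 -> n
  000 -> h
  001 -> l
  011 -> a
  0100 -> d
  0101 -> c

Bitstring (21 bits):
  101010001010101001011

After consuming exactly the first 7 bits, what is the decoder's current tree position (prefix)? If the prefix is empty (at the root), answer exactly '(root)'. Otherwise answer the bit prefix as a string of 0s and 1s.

Bit 0: prefix='1' -> emit 'n', reset
Bit 1: prefix='0' (no match yet)
Bit 2: prefix='01' (no match yet)
Bit 3: prefix='010' (no match yet)
Bit 4: prefix='0101' -> emit 'c', reset
Bit 5: prefix='0' (no match yet)
Bit 6: prefix='00' (no match yet)

Answer: 00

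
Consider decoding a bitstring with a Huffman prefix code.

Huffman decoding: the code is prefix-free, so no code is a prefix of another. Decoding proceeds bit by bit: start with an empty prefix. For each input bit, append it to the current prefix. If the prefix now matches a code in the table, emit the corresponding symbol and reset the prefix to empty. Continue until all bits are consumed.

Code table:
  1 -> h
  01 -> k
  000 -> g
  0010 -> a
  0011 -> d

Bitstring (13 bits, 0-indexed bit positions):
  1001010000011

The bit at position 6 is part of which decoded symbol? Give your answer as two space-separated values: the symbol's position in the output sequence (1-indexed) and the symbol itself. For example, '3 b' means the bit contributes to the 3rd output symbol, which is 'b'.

Bit 0: prefix='1' -> emit 'h', reset
Bit 1: prefix='0' (no match yet)
Bit 2: prefix='00' (no match yet)
Bit 3: prefix='001' (no match yet)
Bit 4: prefix='0010' -> emit 'a', reset
Bit 5: prefix='1' -> emit 'h', reset
Bit 6: prefix='0' (no match yet)
Bit 7: prefix='00' (no match yet)
Bit 8: prefix='000' -> emit 'g', reset
Bit 9: prefix='0' (no match yet)
Bit 10: prefix='00' (no match yet)

Answer: 4 g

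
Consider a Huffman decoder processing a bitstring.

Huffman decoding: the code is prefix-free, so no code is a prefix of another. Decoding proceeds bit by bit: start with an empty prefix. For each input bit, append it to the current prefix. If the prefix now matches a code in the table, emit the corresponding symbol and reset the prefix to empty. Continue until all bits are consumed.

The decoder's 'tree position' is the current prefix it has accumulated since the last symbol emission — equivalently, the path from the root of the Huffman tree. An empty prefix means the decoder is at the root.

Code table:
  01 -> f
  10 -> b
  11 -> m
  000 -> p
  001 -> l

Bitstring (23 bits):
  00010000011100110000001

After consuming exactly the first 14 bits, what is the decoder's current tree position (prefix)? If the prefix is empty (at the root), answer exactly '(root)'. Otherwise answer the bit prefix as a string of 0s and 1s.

Bit 0: prefix='0' (no match yet)
Bit 1: prefix='00' (no match yet)
Bit 2: prefix='000' -> emit 'p', reset
Bit 3: prefix='1' (no match yet)
Bit 4: prefix='10' -> emit 'b', reset
Bit 5: prefix='0' (no match yet)
Bit 6: prefix='00' (no match yet)
Bit 7: prefix='000' -> emit 'p', reset
Bit 8: prefix='0' (no match yet)
Bit 9: prefix='01' -> emit 'f', reset
Bit 10: prefix='1' (no match yet)
Bit 11: prefix='11' -> emit 'm', reset
Bit 12: prefix='0' (no match yet)
Bit 13: prefix='00' (no match yet)

Answer: 00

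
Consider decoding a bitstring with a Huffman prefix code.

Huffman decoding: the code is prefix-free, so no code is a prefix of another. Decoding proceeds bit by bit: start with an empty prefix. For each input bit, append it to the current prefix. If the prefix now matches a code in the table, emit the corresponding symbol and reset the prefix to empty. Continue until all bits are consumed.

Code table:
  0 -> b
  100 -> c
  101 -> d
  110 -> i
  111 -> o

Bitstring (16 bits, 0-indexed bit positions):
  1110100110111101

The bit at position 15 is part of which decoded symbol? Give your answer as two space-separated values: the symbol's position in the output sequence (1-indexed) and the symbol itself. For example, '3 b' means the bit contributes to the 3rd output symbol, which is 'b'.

Bit 0: prefix='1' (no match yet)
Bit 1: prefix='11' (no match yet)
Bit 2: prefix='111' -> emit 'o', reset
Bit 3: prefix='0' -> emit 'b', reset
Bit 4: prefix='1' (no match yet)
Bit 5: prefix='10' (no match yet)
Bit 6: prefix='100' -> emit 'c', reset
Bit 7: prefix='1' (no match yet)
Bit 8: prefix='11' (no match yet)
Bit 9: prefix='110' -> emit 'i', reset
Bit 10: prefix='1' (no match yet)
Bit 11: prefix='11' (no match yet)
Bit 12: prefix='111' -> emit 'o', reset
Bit 13: prefix='1' (no match yet)
Bit 14: prefix='10' (no match yet)
Bit 15: prefix='101' -> emit 'd', reset

Answer: 6 d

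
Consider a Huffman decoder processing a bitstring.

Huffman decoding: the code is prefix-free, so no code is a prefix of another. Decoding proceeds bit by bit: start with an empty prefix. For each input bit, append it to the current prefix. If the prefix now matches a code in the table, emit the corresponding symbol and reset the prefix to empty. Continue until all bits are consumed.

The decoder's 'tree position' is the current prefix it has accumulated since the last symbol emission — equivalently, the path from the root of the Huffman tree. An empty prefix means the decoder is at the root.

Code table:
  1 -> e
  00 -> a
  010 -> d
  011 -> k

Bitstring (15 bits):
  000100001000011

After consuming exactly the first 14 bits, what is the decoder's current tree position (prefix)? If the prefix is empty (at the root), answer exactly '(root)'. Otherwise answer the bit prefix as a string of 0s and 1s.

Bit 0: prefix='0' (no match yet)
Bit 1: prefix='00' -> emit 'a', reset
Bit 2: prefix='0' (no match yet)
Bit 3: prefix='01' (no match yet)
Bit 4: prefix='010' -> emit 'd', reset
Bit 5: prefix='0' (no match yet)
Bit 6: prefix='00' -> emit 'a', reset
Bit 7: prefix='0' (no match yet)
Bit 8: prefix='01' (no match yet)
Bit 9: prefix='010' -> emit 'd', reset
Bit 10: prefix='0' (no match yet)
Bit 11: prefix='00' -> emit 'a', reset
Bit 12: prefix='0' (no match yet)
Bit 13: prefix='01' (no match yet)

Answer: 01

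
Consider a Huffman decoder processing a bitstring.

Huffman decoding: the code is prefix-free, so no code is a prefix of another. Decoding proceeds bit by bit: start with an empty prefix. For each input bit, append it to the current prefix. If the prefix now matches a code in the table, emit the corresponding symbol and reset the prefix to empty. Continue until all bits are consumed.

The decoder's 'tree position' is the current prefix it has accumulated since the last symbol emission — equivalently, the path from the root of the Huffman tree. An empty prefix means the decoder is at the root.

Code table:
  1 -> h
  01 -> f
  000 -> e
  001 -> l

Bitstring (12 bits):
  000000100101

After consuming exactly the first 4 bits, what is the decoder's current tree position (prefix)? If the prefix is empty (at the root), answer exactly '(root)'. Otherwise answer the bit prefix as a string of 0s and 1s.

Bit 0: prefix='0' (no match yet)
Bit 1: prefix='00' (no match yet)
Bit 2: prefix='000' -> emit 'e', reset
Bit 3: prefix='0' (no match yet)

Answer: 0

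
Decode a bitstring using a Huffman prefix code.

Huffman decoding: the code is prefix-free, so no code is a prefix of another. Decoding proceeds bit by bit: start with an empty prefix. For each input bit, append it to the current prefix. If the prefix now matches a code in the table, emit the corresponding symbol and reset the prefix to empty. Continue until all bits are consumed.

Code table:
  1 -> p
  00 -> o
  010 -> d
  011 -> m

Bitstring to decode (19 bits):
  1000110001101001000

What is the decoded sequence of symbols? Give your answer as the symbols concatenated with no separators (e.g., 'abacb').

Bit 0: prefix='1' -> emit 'p', reset
Bit 1: prefix='0' (no match yet)
Bit 2: prefix='00' -> emit 'o', reset
Bit 3: prefix='0' (no match yet)
Bit 4: prefix='01' (no match yet)
Bit 5: prefix='011' -> emit 'm', reset
Bit 6: prefix='0' (no match yet)
Bit 7: prefix='00' -> emit 'o', reset
Bit 8: prefix='0' (no match yet)
Bit 9: prefix='01' (no match yet)
Bit 10: prefix='011' -> emit 'm', reset
Bit 11: prefix='0' (no match yet)
Bit 12: prefix='01' (no match yet)
Bit 13: prefix='010' -> emit 'd', reset
Bit 14: prefix='0' (no match yet)
Bit 15: prefix='01' (no match yet)
Bit 16: prefix='010' -> emit 'd', reset
Bit 17: prefix='0' (no match yet)
Bit 18: prefix='00' -> emit 'o', reset

Answer: pomomddo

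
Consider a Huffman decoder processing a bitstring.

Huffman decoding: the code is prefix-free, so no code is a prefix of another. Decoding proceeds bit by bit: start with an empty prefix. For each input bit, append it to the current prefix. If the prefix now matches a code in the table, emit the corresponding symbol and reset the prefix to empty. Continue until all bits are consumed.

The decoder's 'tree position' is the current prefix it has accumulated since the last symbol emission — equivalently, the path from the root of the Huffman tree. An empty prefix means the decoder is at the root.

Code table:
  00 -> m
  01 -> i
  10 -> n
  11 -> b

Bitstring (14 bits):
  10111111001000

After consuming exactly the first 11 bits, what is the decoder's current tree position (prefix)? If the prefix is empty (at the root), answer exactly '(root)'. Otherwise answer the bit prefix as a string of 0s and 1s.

Bit 0: prefix='1' (no match yet)
Bit 1: prefix='10' -> emit 'n', reset
Bit 2: prefix='1' (no match yet)
Bit 3: prefix='11' -> emit 'b', reset
Bit 4: prefix='1' (no match yet)
Bit 5: prefix='11' -> emit 'b', reset
Bit 6: prefix='1' (no match yet)
Bit 7: prefix='11' -> emit 'b', reset
Bit 8: prefix='0' (no match yet)
Bit 9: prefix='00' -> emit 'm', reset
Bit 10: prefix='1' (no match yet)

Answer: 1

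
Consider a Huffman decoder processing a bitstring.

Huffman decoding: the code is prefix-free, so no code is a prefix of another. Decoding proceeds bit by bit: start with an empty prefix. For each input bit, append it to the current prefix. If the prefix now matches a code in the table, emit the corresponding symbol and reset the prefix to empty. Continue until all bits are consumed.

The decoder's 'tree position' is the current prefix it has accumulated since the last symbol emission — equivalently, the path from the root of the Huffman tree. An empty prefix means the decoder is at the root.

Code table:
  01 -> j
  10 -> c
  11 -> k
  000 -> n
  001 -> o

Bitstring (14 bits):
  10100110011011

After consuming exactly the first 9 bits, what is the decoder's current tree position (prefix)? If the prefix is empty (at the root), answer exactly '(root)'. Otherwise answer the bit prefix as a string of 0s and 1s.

Bit 0: prefix='1' (no match yet)
Bit 1: prefix='10' -> emit 'c', reset
Bit 2: prefix='1' (no match yet)
Bit 3: prefix='10' -> emit 'c', reset
Bit 4: prefix='0' (no match yet)
Bit 5: prefix='01' -> emit 'j', reset
Bit 6: prefix='1' (no match yet)
Bit 7: prefix='10' -> emit 'c', reset
Bit 8: prefix='0' (no match yet)

Answer: 0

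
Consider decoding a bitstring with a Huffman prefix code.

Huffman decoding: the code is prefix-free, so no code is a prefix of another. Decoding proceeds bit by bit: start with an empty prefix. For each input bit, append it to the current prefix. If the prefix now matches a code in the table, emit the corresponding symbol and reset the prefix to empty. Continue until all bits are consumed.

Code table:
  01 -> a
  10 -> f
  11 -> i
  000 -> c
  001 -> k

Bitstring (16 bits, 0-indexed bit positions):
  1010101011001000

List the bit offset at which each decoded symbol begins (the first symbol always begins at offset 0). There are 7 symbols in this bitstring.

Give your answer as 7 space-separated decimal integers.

Bit 0: prefix='1' (no match yet)
Bit 1: prefix='10' -> emit 'f', reset
Bit 2: prefix='1' (no match yet)
Bit 3: prefix='10' -> emit 'f', reset
Bit 4: prefix='1' (no match yet)
Bit 5: prefix='10' -> emit 'f', reset
Bit 6: prefix='1' (no match yet)
Bit 7: prefix='10' -> emit 'f', reset
Bit 8: prefix='1' (no match yet)
Bit 9: prefix='11' -> emit 'i', reset
Bit 10: prefix='0' (no match yet)
Bit 11: prefix='00' (no match yet)
Bit 12: prefix='001' -> emit 'k', reset
Bit 13: prefix='0' (no match yet)
Bit 14: prefix='00' (no match yet)
Bit 15: prefix='000' -> emit 'c', reset

Answer: 0 2 4 6 8 10 13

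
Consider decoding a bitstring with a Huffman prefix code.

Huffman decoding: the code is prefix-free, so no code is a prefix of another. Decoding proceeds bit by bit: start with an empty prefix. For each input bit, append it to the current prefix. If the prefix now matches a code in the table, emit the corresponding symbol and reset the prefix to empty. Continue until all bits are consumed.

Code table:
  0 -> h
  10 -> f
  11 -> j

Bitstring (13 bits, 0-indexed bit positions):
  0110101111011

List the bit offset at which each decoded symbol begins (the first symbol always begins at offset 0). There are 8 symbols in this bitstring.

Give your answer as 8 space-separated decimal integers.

Bit 0: prefix='0' -> emit 'h', reset
Bit 1: prefix='1' (no match yet)
Bit 2: prefix='11' -> emit 'j', reset
Bit 3: prefix='0' -> emit 'h', reset
Bit 4: prefix='1' (no match yet)
Bit 5: prefix='10' -> emit 'f', reset
Bit 6: prefix='1' (no match yet)
Bit 7: prefix='11' -> emit 'j', reset
Bit 8: prefix='1' (no match yet)
Bit 9: prefix='11' -> emit 'j', reset
Bit 10: prefix='0' -> emit 'h', reset
Bit 11: prefix='1' (no match yet)
Bit 12: prefix='11' -> emit 'j', reset

Answer: 0 1 3 4 6 8 10 11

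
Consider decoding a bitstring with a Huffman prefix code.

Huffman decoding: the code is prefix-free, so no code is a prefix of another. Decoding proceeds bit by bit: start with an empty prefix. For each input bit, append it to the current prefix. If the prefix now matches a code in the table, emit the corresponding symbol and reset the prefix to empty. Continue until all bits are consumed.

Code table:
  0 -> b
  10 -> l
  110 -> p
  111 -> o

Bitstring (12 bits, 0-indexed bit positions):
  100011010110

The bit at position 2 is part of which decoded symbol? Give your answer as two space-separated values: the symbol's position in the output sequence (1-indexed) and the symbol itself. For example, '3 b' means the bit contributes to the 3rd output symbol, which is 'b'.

Answer: 2 b

Derivation:
Bit 0: prefix='1' (no match yet)
Bit 1: prefix='10' -> emit 'l', reset
Bit 2: prefix='0' -> emit 'b', reset
Bit 3: prefix='0' -> emit 'b', reset
Bit 4: prefix='1' (no match yet)
Bit 5: prefix='11' (no match yet)
Bit 6: prefix='110' -> emit 'p', reset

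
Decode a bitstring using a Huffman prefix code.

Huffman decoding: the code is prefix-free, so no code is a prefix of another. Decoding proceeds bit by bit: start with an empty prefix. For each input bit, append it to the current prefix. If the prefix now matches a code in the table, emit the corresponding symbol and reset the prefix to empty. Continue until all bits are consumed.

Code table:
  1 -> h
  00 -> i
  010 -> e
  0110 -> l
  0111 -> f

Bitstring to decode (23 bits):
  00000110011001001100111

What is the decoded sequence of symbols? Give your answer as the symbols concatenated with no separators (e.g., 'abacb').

Answer: iillelf

Derivation:
Bit 0: prefix='0' (no match yet)
Bit 1: prefix='00' -> emit 'i', reset
Bit 2: prefix='0' (no match yet)
Bit 3: prefix='00' -> emit 'i', reset
Bit 4: prefix='0' (no match yet)
Bit 5: prefix='01' (no match yet)
Bit 6: prefix='011' (no match yet)
Bit 7: prefix='0110' -> emit 'l', reset
Bit 8: prefix='0' (no match yet)
Bit 9: prefix='01' (no match yet)
Bit 10: prefix='011' (no match yet)
Bit 11: prefix='0110' -> emit 'l', reset
Bit 12: prefix='0' (no match yet)
Bit 13: prefix='01' (no match yet)
Bit 14: prefix='010' -> emit 'e', reset
Bit 15: prefix='0' (no match yet)
Bit 16: prefix='01' (no match yet)
Bit 17: prefix='011' (no match yet)
Bit 18: prefix='0110' -> emit 'l', reset
Bit 19: prefix='0' (no match yet)
Bit 20: prefix='01' (no match yet)
Bit 21: prefix='011' (no match yet)
Bit 22: prefix='0111' -> emit 'f', reset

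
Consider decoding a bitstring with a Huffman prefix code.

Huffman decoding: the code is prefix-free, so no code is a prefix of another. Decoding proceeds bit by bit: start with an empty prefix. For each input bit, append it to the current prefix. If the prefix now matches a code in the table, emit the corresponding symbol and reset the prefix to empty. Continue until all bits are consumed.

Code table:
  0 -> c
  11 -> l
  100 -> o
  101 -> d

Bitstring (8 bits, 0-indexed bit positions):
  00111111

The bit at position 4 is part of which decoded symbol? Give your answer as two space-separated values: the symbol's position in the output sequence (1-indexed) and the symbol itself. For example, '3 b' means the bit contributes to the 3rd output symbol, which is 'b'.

Answer: 4 l

Derivation:
Bit 0: prefix='0' -> emit 'c', reset
Bit 1: prefix='0' -> emit 'c', reset
Bit 2: prefix='1' (no match yet)
Bit 3: prefix='11' -> emit 'l', reset
Bit 4: prefix='1' (no match yet)
Bit 5: prefix='11' -> emit 'l', reset
Bit 6: prefix='1' (no match yet)
Bit 7: prefix='11' -> emit 'l', reset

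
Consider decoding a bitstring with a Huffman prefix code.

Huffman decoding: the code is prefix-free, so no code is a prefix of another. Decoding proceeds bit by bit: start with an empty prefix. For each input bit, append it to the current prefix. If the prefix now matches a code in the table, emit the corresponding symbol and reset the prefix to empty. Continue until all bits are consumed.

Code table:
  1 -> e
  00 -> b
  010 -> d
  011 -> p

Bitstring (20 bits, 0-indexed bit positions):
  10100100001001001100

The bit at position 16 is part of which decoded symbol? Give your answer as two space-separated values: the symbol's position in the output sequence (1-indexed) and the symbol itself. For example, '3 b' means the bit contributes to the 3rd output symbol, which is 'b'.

Bit 0: prefix='1' -> emit 'e', reset
Bit 1: prefix='0' (no match yet)
Bit 2: prefix='01' (no match yet)
Bit 3: prefix='010' -> emit 'd', reset
Bit 4: prefix='0' (no match yet)
Bit 5: prefix='01' (no match yet)
Bit 6: prefix='010' -> emit 'd', reset
Bit 7: prefix='0' (no match yet)
Bit 8: prefix='00' -> emit 'b', reset
Bit 9: prefix='0' (no match yet)
Bit 10: prefix='01' (no match yet)
Bit 11: prefix='010' -> emit 'd', reset
Bit 12: prefix='0' (no match yet)
Bit 13: prefix='01' (no match yet)
Bit 14: prefix='010' -> emit 'd', reset
Bit 15: prefix='0' (no match yet)
Bit 16: prefix='01' (no match yet)
Bit 17: prefix='011' -> emit 'p', reset
Bit 18: prefix='0' (no match yet)
Bit 19: prefix='00' -> emit 'b', reset

Answer: 7 p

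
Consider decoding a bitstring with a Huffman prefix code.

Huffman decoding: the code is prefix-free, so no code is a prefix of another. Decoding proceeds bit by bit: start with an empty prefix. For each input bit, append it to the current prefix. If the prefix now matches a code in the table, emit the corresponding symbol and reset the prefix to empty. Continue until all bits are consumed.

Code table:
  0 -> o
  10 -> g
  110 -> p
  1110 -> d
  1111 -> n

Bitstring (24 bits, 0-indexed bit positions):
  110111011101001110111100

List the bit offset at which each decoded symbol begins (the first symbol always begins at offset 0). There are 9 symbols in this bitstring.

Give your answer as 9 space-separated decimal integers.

Answer: 0 3 7 11 13 14 18 22 23

Derivation:
Bit 0: prefix='1' (no match yet)
Bit 1: prefix='11' (no match yet)
Bit 2: prefix='110' -> emit 'p', reset
Bit 3: prefix='1' (no match yet)
Bit 4: prefix='11' (no match yet)
Bit 5: prefix='111' (no match yet)
Bit 6: prefix='1110' -> emit 'd', reset
Bit 7: prefix='1' (no match yet)
Bit 8: prefix='11' (no match yet)
Bit 9: prefix='111' (no match yet)
Bit 10: prefix='1110' -> emit 'd', reset
Bit 11: prefix='1' (no match yet)
Bit 12: prefix='10' -> emit 'g', reset
Bit 13: prefix='0' -> emit 'o', reset
Bit 14: prefix='1' (no match yet)
Bit 15: prefix='11' (no match yet)
Bit 16: prefix='111' (no match yet)
Bit 17: prefix='1110' -> emit 'd', reset
Bit 18: prefix='1' (no match yet)
Bit 19: prefix='11' (no match yet)
Bit 20: prefix='111' (no match yet)
Bit 21: prefix='1111' -> emit 'n', reset
Bit 22: prefix='0' -> emit 'o', reset
Bit 23: prefix='0' -> emit 'o', reset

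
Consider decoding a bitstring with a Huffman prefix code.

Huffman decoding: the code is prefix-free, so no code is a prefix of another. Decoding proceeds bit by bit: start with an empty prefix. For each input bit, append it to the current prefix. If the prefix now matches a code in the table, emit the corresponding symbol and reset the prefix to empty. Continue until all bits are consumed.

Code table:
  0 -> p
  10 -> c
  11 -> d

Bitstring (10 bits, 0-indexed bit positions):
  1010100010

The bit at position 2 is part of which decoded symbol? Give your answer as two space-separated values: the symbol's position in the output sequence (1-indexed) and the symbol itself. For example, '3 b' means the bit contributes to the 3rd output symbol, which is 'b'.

Answer: 2 c

Derivation:
Bit 0: prefix='1' (no match yet)
Bit 1: prefix='10' -> emit 'c', reset
Bit 2: prefix='1' (no match yet)
Bit 3: prefix='10' -> emit 'c', reset
Bit 4: prefix='1' (no match yet)
Bit 5: prefix='10' -> emit 'c', reset
Bit 6: prefix='0' -> emit 'p', reset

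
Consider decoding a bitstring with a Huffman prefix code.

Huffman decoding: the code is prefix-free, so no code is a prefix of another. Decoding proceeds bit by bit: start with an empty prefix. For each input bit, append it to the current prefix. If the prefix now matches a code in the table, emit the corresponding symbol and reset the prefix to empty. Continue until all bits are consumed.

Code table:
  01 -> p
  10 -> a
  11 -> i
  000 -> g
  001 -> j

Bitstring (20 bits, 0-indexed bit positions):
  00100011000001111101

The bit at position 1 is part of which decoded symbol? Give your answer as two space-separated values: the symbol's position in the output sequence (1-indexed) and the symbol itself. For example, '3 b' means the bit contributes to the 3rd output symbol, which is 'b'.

Answer: 1 j

Derivation:
Bit 0: prefix='0' (no match yet)
Bit 1: prefix='00' (no match yet)
Bit 2: prefix='001' -> emit 'j', reset
Bit 3: prefix='0' (no match yet)
Bit 4: prefix='00' (no match yet)
Bit 5: prefix='000' -> emit 'g', reset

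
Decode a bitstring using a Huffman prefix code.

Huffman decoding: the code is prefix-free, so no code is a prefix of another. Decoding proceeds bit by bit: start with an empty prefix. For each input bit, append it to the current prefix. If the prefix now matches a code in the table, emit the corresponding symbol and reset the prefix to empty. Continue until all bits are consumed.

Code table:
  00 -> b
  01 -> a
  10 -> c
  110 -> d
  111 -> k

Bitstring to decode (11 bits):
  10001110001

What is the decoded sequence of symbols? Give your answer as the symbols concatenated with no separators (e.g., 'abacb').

Bit 0: prefix='1' (no match yet)
Bit 1: prefix='10' -> emit 'c', reset
Bit 2: prefix='0' (no match yet)
Bit 3: prefix='00' -> emit 'b', reset
Bit 4: prefix='1' (no match yet)
Bit 5: prefix='11' (no match yet)
Bit 6: prefix='111' -> emit 'k', reset
Bit 7: prefix='0' (no match yet)
Bit 8: prefix='00' -> emit 'b', reset
Bit 9: prefix='0' (no match yet)
Bit 10: prefix='01' -> emit 'a', reset

Answer: cbkba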